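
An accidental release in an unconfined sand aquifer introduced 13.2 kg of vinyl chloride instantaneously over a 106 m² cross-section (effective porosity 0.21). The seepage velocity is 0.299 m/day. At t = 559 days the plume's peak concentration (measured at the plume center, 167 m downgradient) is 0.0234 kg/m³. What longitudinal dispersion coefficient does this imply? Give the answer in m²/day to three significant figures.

At the plume center C_max = M/(n_e·A·√(4πDt)), so D = M²/(4πt·(n_e·A·C_max)²).
n_e·A·C_max = 0.21 × 106 × 0.0234 = 0.5209 kg/m.
D = 13.2²/(4π × 559 × 0.5209²) = 0.0914 m²/day.

0.0914 m²/day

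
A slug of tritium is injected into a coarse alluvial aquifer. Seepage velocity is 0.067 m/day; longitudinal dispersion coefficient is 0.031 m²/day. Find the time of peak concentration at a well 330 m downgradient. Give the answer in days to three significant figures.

4920 days

For the 1D instantaneous-source solution, setting ∂C/∂t = 0 at fixed x gives v²t² + 2Dt − x² = 0, so t = (√(D² + v²x²) − D)/v².
√(D² + v²x²) = √(0.031² + 0.067² × 330²) = 22.11; v² = 0.004489.
t = (22.11 − 0.031)/0.004489 = 4920 days (vs. the pure-advection estimate x/v = 4930 d).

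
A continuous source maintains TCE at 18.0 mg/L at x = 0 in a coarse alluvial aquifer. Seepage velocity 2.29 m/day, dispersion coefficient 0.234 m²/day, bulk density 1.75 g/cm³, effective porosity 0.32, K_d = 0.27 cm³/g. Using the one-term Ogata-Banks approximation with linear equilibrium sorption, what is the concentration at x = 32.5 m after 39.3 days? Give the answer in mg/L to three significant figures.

Retardation factor R = 1 + ρ_b·K_d/n = 1 + 1.75 × 0.27/0.32 = 2.477.
Sorption retards both mechanisms: v_R = v/R = 0.9245 m/day, D_R = D/R = 0.09447 m²/day.
v_R·t = 0.9245 × 39.3 = 36.33285 m; 2√(D_R t) = 3.854 m; argument = (32.5 − 36.33285)/3.854 = -0.9945.
C = C₀ × ½·erfc(-0.9945) = 18.0 × 0.9202 = 16.6 mg/L.

16.6 mg/L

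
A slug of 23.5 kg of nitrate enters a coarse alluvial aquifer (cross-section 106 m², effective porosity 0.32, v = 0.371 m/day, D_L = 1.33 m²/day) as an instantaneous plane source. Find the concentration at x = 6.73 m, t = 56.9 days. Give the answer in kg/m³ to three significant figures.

For an instantaneous plane source, C(x,t) = M/(n_e·A·√(4πDt)) · exp(−(x−vt)²/(4Dt)), with n_e·A the pore (flow) area.
Plume center vt = 0.371 × 56.9 = 21.1099 m, so the well at 6.73 m is 14.3799 m upgradient of the peak.
√(4πDt) = 30.84 m, giving peak height M/(n_e·A·√(4πDt)) = 23.5/(0.32 × 106 × 30.84) = 0.02246 kg/m³.
(x−vt)²/(4Dt) = (-14.3799)²/(4 × 1.33 × 56.9) = 0.6831; exp(−0.6831) = 0.5050.
C = 0.02246 × 0.5050 = 0.0113 kg/m³.

0.0113 kg/m³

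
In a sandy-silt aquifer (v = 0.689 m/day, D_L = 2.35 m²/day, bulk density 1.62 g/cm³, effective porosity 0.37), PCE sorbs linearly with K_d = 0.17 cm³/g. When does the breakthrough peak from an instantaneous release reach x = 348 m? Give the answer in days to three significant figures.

Retardation factor R = 1 + ρ_b·K_d/n = 1 + 1.62 × 0.17/0.37 = 1.744.
Sorption retards both mechanisms: v_R = v/R = 0.3951 m/day, D_R = D/R = 1.347 m²/day.
Peak time from v_R²t² + 2D_R t − x² = 0: t = (√(D_R² + v_R²x²) − D_R)/v_R².
√(D_R² + v_R²x²) = √(1.347² + 0.3951² × 348²) = 137.5; v_R² = 0.1561.
t = (137.5 − 1.347)/0.1561 = 872 days.

872 days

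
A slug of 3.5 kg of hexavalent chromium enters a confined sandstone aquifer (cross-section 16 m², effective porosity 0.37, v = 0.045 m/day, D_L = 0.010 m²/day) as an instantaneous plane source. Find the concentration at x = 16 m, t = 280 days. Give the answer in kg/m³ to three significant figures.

0.0355 kg/m³

For an instantaneous plane source, C(x,t) = M/(n_e·A·√(4πDt)) · exp(−(x−vt)²/(4Dt)), with n_e·A the pore (flow) area.
Plume center vt = 0.045 × 280 = 12.6 m, so the well at 16 m is 3.4 m downgradient of the peak.
√(4πDt) = 5.932 m, giving peak height M/(n_e·A·√(4πDt)) = 3.5/(0.37 × 16 × 5.932) = 0.09967 kg/m³.
(x−vt)²/(4Dt) = (3.4)²/(4 × 0.010 × 280) = 1.032; exp(−1.032) = 0.3563.
C = 0.09967 × 0.3563 = 0.0355 kg/m³.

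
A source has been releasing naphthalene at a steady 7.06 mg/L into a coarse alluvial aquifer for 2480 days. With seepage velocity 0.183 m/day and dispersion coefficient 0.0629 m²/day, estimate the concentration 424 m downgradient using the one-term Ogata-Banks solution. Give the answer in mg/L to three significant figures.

6.74 mg/L

For a continuous step input, C/C₀ ≈ ½·erfc((x−vt)/(2√(Dt))).
vt = 0.183 × 2480 = 453.84 m and 2√(Dt) = 2√(0.0629 × 2480) = 24.98 m.
Argument (x−vt)/(2√(Dt)) = (424 − 453.84)/24.98 = -1.195; ½·erfc(-1.195) = 0.9545.
C = 7.06 × 0.9545 = 6.74 mg/L.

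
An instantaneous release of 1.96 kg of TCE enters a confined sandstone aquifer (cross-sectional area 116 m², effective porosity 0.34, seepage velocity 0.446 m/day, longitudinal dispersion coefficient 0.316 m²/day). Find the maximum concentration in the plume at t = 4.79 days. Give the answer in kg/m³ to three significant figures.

The peak of an instantaneous 1D plume sits at x = vt; there the Gaussian factor is 1 and C_max = M/(n_e·A·√(4πDt)), where n_e·A is the pore area the mass is dissolved in.
√(4πDt) = √(4π × 0.316 × 4.79) = 4.361 m, so C_max = 1.96/(0.34 × 116 × 4.361) = 0.0114 kg/m³.

0.0114 kg/m³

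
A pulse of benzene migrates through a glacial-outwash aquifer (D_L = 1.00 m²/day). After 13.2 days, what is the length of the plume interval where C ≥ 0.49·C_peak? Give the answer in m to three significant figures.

The plume is Gaussian with σ = √(2Dt) = √(2 × 1.00 × 13.2) = 5.138 m.
C/C_peak = exp(−Δx²/(2σ²)) = 0.49 ⇒ Δx = σ·√(−2 ln 0.49) = 5.138 × 1.194 = 6.135 m.
Width = 2Δx = 12.3 m.

12.3 m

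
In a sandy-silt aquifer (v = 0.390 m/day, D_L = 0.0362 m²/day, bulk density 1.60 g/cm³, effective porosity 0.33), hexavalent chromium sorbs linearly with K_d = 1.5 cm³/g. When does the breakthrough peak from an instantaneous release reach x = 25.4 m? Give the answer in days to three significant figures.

537 days

Retardation factor R = 1 + ρ_b·K_d/n = 1 + 1.60 × 1.5/0.33 = 8.273.
Sorption retards both mechanisms: v_R = v/R = 0.04714 m/day, D_R = D/R = 0.004376 m²/day.
Peak time from v_R²t² + 2D_R t − x² = 0: t = (√(D_R² + v_R²x²) − D_R)/v_R².
√(D_R² + v_R²x²) = √(0.004376² + 0.04714² × 25.4²) = 1.197; v_R² = 0.002222.
t = (1.197 − 0.004376)/0.002222 = 537 days.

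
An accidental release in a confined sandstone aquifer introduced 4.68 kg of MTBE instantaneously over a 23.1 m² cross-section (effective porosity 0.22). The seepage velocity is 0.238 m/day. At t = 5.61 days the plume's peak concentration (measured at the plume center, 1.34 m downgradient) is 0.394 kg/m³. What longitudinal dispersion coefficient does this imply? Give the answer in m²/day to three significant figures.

0.0775 m²/day

At the plume center C_max = M/(n_e·A·√(4πDt)), so D = M²/(4πt·(n_e·A·C_max)²).
n_e·A·C_max = 0.22 × 23.1 × 0.394 = 2.002 kg/m.
D = 4.68²/(4π × 5.61 × 2.002²) = 0.0775 m²/day.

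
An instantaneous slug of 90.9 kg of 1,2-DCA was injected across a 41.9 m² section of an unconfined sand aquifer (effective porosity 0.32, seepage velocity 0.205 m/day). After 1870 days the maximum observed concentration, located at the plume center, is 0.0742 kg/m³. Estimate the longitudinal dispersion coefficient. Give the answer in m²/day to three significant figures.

At the plume center C_max = M/(n_e·A·√(4πDt)), so D = M²/(4πt·(n_e·A·C_max)²).
n_e·A·C_max = 0.32 × 41.9 × 0.0742 = 0.9949 kg/m.
D = 90.9²/(4π × 1870 × 0.9949²) = 0.355 m²/day.

0.355 m²/day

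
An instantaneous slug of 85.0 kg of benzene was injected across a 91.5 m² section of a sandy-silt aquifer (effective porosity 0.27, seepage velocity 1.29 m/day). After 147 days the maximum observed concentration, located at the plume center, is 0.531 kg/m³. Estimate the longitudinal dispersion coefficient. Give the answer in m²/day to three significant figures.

0.0227 m²/day

At the plume center C_max = M/(n_e·A·√(4πDt)), so D = M²/(4πt·(n_e·A·C_max)²).
n_e·A·C_max = 0.27 × 91.5 × 0.531 = 13.12 kg/m.
D = 85.0²/(4π × 147 × 13.12²) = 0.0227 m²/day.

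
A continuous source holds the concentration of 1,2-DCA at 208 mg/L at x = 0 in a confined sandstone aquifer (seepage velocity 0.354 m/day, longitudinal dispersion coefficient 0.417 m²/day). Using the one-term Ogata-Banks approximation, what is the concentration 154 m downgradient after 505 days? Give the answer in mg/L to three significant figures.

184 mg/L

For a continuous step input, C/C₀ ≈ ½·erfc((x−vt)/(2√(Dt))).
vt = 0.354 × 505 = 178.77 m and 2√(Dt) = 2√(0.417 × 505) = 29.02 m.
Argument (x−vt)/(2√(Dt)) = (154 − 178.77)/29.02 = -0.8535; ½·erfc(-0.8535) = 0.8863.
C = 208 × 0.8863 = 184 mg/L.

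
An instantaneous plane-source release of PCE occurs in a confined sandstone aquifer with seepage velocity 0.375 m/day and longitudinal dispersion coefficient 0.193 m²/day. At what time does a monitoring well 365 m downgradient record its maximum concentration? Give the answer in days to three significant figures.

For the 1D instantaneous-source solution, setting ∂C/∂t = 0 at fixed x gives v²t² + 2Dt − x² = 0, so t = (√(D² + v²x²) − D)/v².
√(D² + v²x²) = √(0.193² + 0.375² × 365²) = 136.9; v² = 0.140625.
t = (136.9 − 0.193)/0.140625 = 972 days (vs. the pure-advection estimate x/v = 973 d).

972 days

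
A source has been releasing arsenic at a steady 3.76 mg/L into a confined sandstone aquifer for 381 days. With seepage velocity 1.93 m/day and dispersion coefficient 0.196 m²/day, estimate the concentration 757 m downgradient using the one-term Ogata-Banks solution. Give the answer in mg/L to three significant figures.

0.143 mg/L

For a continuous step input, C/C₀ ≈ ½·erfc((x−vt)/(2√(Dt))).
vt = 1.93 × 381 = 735.33 m and 2√(Dt) = 2√(0.196 × 381) = 17.28 m.
Argument (x−vt)/(2√(Dt)) = (757 − 735.33)/17.28 = 1.254; ½·erfc(1.254) = 0.03808.
C = 3.76 × 0.03808 = 0.143 mg/L.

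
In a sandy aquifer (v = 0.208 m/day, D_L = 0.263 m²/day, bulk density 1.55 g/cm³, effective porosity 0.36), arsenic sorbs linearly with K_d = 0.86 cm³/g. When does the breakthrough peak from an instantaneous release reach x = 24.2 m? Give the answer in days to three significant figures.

Retardation factor R = 1 + ρ_b·K_d/n = 1 + 1.55 × 0.86/0.36 = 4.703.
Sorption retards both mechanisms: v_R = v/R = 0.04423 m/day, D_R = D/R = 0.05592 m²/day.
Peak time from v_R²t² + 2D_R t − x² = 0: t = (√(D_R² + v_R²x²) − D_R)/v_R².
√(D_R² + v_R²x²) = √(0.05592² + 0.04423² × 24.2²) = 1.072; v_R² = 0.001956.
t = (1.072 − 0.05592)/0.001956 = 519 days.

519 days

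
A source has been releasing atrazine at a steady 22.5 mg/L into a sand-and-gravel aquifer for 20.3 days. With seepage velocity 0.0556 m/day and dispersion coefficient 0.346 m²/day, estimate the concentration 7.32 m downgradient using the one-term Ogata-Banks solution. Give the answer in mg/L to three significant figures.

1.11 mg/L

For a continuous step input, C/C₀ ≈ ½·erfc((x−vt)/(2√(Dt))).
vt = 0.0556 × 20.3 = 1.12868 m and 2√(Dt) = 2√(0.346 × 20.3) = 5.300 m.
Argument (x−vt)/(2√(Dt)) = (7.32 − 1.12868)/5.300 = 1.168; ½·erfc(1.168) = 0.04929.
C = 22.5 × 0.04929 = 1.11 mg/L.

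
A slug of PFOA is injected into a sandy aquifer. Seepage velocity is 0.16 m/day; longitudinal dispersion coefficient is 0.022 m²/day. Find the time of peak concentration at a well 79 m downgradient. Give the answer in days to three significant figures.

For the 1D instantaneous-source solution, setting ∂C/∂t = 0 at fixed x gives v²t² + 2Dt − x² = 0, so t = (√(D² + v²x²) − D)/v².
√(D² + v²x²) = √(0.022² + 0.16² × 79²) = 12.64; v² = 0.0256.
t = (12.64 − 0.022)/0.0256 = 493 days (vs. the pure-advection estimate x/v = 494 d).

493 days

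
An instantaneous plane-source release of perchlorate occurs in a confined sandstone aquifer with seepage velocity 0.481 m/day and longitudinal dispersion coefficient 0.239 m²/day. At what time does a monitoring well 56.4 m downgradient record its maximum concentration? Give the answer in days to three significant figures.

For the 1D instantaneous-source solution, setting ∂C/∂t = 0 at fixed x gives v²t² + 2Dt − x² = 0, so t = (√(D² + v²x²) − D)/v².
√(D² + v²x²) = √(0.239² + 0.481² × 56.4²) = 27.13; v² = 0.231361.
t = (27.13 − 0.239)/0.231361 = 116 days (vs. the pure-advection estimate x/v = 117 d).

116 days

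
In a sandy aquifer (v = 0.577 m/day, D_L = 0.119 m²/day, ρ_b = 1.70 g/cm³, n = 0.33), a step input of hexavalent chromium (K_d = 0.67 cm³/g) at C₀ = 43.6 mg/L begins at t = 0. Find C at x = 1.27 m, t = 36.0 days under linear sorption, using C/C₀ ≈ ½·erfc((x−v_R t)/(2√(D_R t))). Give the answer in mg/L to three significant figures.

43.3 mg/L

Retardation factor R = 1 + ρ_b·K_d/n = 1 + 1.70 × 0.67/0.33 = 4.452.
Sorption retards both mechanisms: v_R = v/R = 0.1296 m/day, D_R = D/R = 0.02673 m²/day.
v_R·t = 0.1296 × 36.0 = 4.6656 m; 2√(D_R t) = 1.962 m; argument = (1.27 − 4.6656)/1.962 = -1.731.
C = C₀ × ½·erfc(-1.731) = 43.6 × 0.9928 = 43.3 mg/L.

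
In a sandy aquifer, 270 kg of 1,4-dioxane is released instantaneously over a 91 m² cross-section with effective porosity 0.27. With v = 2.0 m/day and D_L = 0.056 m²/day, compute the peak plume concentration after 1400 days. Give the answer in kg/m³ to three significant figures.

The peak of an instantaneous 1D plume sits at x = vt; there the Gaussian factor is 1 and C_max = M/(n_e·A·√(4πDt)), where n_e·A is the pore area the mass is dissolved in.
√(4πDt) = √(4π × 0.056 × 1400) = 31.39 m, so C_max = 270/(0.27 × 91 × 31.39) = 0.350 kg/m³.

0.350 kg/m³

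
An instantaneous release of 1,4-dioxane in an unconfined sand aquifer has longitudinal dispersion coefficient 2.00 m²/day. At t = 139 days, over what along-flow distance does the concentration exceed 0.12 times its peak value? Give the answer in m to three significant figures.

97.1 m

The plume is Gaussian with σ = √(2Dt) = √(2 × 2.00 × 139) = 23.58 m.
C/C_peak = exp(−Δx²/(2σ²)) = 0.12 ⇒ Δx = σ·√(−2 ln 0.12) = 23.58 × 2.059 = 48.55 m.
Width = 2Δx = 97.1 m.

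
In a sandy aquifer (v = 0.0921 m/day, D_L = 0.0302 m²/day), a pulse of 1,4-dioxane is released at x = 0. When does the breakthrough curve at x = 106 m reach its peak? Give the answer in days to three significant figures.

For the 1D instantaneous-source solution, setting ∂C/∂t = 0 at fixed x gives v²t² + 2Dt − x² = 0, so t = (√(D² + v²x²) − D)/v².
√(D² + v²x²) = √(0.0302² + 0.0921² × 106²) = 9.763; v² = 0.00848241.
t = (9.763 − 0.0302)/0.00848241 = 1150 days (vs. the pure-advection estimate x/v = 1150 d).

1150 days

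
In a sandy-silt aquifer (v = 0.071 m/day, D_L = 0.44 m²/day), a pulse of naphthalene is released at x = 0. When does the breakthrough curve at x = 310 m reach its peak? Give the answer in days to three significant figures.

For the 1D instantaneous-source solution, setting ∂C/∂t = 0 at fixed x gives v²t² + 2Dt − x² = 0, so t = (√(D² + v²x²) − D)/v².
√(D² + v²x²) = √(0.44² + 0.071² × 310²) = 22.01; v² = 0.005041.
t = (22.01 − 0.44)/0.005041 = 4280 days (vs. the pure-advection estimate x/v = 4370 d).

4280 days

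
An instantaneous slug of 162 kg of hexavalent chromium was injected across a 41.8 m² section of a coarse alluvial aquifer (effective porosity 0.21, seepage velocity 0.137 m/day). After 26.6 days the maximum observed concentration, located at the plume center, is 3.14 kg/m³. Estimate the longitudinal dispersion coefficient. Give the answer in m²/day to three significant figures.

0.103 m²/day

At the plume center C_max = M/(n_e·A·√(4πDt)), so D = M²/(4πt·(n_e·A·C_max)²).
n_e·A·C_max = 0.21 × 41.8 × 3.14 = 27.56 kg/m.
D = 162²/(4π × 26.6 × 27.56²) = 0.103 m²/day.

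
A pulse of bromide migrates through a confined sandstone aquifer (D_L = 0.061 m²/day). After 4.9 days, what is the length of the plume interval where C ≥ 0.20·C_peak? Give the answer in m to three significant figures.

2.77 m

The plume is Gaussian with σ = √(2Dt) = √(2 × 0.061 × 4.9) = 0.7732 m.
C/C_peak = exp(−Δx²/(2σ²)) = 0.20 ⇒ Δx = σ·√(−2 ln 0.20) = 0.7732 × 1.794 = 1.387 m.
Width = 2Δx = 2.77 m.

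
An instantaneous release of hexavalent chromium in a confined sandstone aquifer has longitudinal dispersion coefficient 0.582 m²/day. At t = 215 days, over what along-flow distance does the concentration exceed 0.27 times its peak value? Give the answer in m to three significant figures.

51.2 m

The plume is Gaussian with σ = √(2Dt) = √(2 × 0.582 × 215) = 15.82 m.
C/C_peak = exp(−Δx²/(2σ²)) = 0.27 ⇒ Δx = σ·√(−2 ln 0.27) = 15.82 × 1.618 = 25.60 m.
Width = 2Δx = 51.2 m.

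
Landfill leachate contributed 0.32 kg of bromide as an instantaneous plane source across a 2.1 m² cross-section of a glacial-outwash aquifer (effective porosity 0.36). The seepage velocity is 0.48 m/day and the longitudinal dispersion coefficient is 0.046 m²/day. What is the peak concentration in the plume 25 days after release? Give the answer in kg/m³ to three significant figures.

0.111 kg/m³

The peak of an instantaneous 1D plume sits at x = vt; there the Gaussian factor is 1 and C_max = M/(n_e·A·√(4πDt)), where n_e·A is the pore area the mass is dissolved in.
√(4πDt) = √(4π × 0.046 × 25) = 3.801 m, so C_max = 0.32/(0.36 × 2.1 × 3.801) = 0.111 kg/m³.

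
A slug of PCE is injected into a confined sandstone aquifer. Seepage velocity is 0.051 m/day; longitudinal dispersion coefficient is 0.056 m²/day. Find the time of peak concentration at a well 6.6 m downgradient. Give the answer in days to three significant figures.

110 days

For the 1D instantaneous-source solution, setting ∂C/∂t = 0 at fixed x gives v²t² + 2Dt − x² = 0, so t = (√(D² + v²x²) − D)/v².
√(D² + v²x²) = √(0.056² + 0.051² × 6.6²) = 0.3412; v² = 0.002601.
t = (0.3412 − 0.056)/0.002601 = 110 days (vs. the pure-advection estimate x/v = 129 d).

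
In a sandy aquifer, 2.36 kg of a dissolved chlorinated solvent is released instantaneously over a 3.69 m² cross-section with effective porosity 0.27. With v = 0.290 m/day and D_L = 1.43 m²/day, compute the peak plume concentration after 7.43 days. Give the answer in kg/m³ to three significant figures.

The peak of an instantaneous 1D plume sits at x = vt; there the Gaussian factor is 1 and C_max = M/(n_e·A·√(4πDt)), where n_e·A is the pore area the mass is dissolved in.
√(4πDt) = √(4π × 1.43 × 7.43) = 11.55 m, so C_max = 2.36/(0.27 × 3.69 × 11.55) = 0.205 kg/m³.

0.205 kg/m³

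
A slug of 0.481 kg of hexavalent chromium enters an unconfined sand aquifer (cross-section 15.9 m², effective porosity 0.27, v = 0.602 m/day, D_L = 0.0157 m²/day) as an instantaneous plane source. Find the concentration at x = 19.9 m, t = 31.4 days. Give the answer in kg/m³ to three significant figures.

For an instantaneous plane source, C(x,t) = M/(n_e·A·√(4πDt)) · exp(−(x−vt)²/(4Dt)), with n_e·A the pore (flow) area.
Plume center vt = 0.602 × 31.4 = 18.9028 m, so the well at 19.9 m is 0.9972 m downgradient of the peak.
√(4πDt) = 2.489 m, giving peak height M/(n_e·A·√(4πDt)) = 0.481/(0.27 × 15.9 × 2.489) = 0.04502 kg/m³.
(x−vt)²/(4Dt) = (0.9972)²/(4 × 0.0157 × 31.4) = 0.5043; exp(−0.5043) = 0.6039.
C = 0.04502 × 0.6039 = 0.0272 kg/m³.

0.0272 kg/m³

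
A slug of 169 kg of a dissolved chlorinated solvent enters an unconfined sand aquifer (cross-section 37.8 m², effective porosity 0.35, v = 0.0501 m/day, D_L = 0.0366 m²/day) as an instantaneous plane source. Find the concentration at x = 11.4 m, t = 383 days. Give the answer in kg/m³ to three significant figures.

For an instantaneous plane source, C(x,t) = M/(n_e·A·√(4πDt)) · exp(−(x−vt)²/(4Dt)), with n_e·A the pore (flow) area.
Plume center vt = 0.0501 × 383 = 19.1883 m, so the well at 11.4 m is 7.7883 m upgradient of the peak.
√(4πDt) = 13.27 m, giving peak height M/(n_e·A·√(4πDt)) = 169/(0.35 × 37.8 × 13.27) = 0.9626 kg/m³.
(x−vt)²/(4Dt) = (-7.7883)²/(4 × 0.0366 × 383) = 1.082; exp(−1.082) = 0.3389.
C = 0.9626 × 0.3389 = 0.326 kg/m³.

0.326 kg/m³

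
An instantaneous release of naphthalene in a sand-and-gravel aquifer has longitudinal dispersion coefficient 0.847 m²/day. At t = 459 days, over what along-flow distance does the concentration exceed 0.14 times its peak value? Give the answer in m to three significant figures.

The plume is Gaussian with σ = √(2Dt) = √(2 × 0.847 × 459) = 27.88 m.
C/C_peak = exp(−Δx²/(2σ²)) = 0.14 ⇒ Δx = σ·√(−2 ln 0.14) = 27.88 × 1.983 = 55.29 m.
Width = 2Δx = 111 m.

111 m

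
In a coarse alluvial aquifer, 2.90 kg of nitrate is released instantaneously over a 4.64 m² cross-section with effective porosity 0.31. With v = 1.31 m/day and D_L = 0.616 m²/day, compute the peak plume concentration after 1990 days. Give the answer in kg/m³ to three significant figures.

The peak of an instantaneous 1D plume sits at x = vt; there the Gaussian factor is 1 and C_max = M/(n_e·A·√(4πDt)), where n_e·A is the pore area the mass is dissolved in.
√(4πDt) = √(4π × 0.616 × 1990) = 124.1 m, so C_max = 2.90/(0.31 × 4.64 × 124.1) = 0.0162 kg/m³.

0.0162 kg/m³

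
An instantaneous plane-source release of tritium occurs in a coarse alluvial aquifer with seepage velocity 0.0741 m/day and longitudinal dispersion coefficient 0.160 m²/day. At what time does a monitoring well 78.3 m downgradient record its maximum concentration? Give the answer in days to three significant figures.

1030 days

For the 1D instantaneous-source solution, setting ∂C/∂t = 0 at fixed x gives v²t² + 2Dt − x² = 0, so t = (√(D² + v²x²) − D)/v².
√(D² + v²x²) = √(0.160² + 0.0741² × 78.3²) = 5.804; v² = 0.00549081.
t = (5.804 − 0.160)/0.00549081 = 1030 days (vs. the pure-advection estimate x/v = 1060 d).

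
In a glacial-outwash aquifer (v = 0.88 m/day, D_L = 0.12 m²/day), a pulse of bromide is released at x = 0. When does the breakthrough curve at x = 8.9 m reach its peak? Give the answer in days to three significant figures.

For the 1D instantaneous-source solution, setting ∂C/∂t = 0 at fixed x gives v²t² + 2Dt − x² = 0, so t = (√(D² + v²x²) − D)/v².
√(D² + v²x²) = √(0.12² + 0.88² × 8.9²) = 7.833; v² = 0.7744.
t = (7.833 − 0.12)/0.7744 = 9.96 days (vs. the pure-advection estimate x/v = 10.1 d).

9.96 days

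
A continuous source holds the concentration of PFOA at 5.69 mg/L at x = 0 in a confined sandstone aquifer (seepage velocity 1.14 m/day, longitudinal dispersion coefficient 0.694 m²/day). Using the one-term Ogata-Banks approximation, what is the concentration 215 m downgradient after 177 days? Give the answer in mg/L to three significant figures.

1.14 mg/L

For a continuous step input, C/C₀ ≈ ½·erfc((x−vt)/(2√(Dt))).
vt = 1.14 × 177 = 201.78 m and 2√(Dt) = 2√(0.694 × 177) = 22.17 m.
Argument (x−vt)/(2√(Dt)) = (215 − 201.78)/22.17 = 0.5963; ½·erfc(0.5963) = 0.1995.
C = 5.69 × 0.1995 = 1.14 mg/L.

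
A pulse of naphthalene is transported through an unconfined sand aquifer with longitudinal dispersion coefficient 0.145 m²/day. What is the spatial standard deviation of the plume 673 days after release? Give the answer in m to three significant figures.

Dispersive spreading gives a Gaussian with σ² = 2Dt; advection only shifts the center.
σ = √(2 × 0.145 × 673) = 14.0 m.

14.0 m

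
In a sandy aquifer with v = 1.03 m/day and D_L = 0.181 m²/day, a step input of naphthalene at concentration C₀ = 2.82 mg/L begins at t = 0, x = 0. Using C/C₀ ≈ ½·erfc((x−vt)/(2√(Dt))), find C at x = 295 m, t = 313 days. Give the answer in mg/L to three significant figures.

2.81 mg/L

For a continuous step input, C/C₀ ≈ ½·erfc((x−vt)/(2√(Dt))).
vt = 1.03 × 313 = 322.39 m and 2√(Dt) = 2√(0.181 × 313) = 15.05 m.
Argument (x−vt)/(2√(Dt)) = (295 − 322.39)/15.05 = -1.820; ½·erfc(-1.820) = 0.9950.
C = 2.82 × 0.9950 = 2.81 mg/L.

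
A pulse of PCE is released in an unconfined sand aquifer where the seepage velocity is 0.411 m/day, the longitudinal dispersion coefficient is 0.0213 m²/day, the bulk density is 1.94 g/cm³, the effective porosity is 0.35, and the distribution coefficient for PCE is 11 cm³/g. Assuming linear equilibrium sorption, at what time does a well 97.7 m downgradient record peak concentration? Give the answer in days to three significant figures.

14700 days

Retardation factor R = 1 + ρ_b·K_d/n = 1 + 1.94 × 11/0.35 = 61.97.
Sorption retards both mechanisms: v_R = v/R = 0.006632 m/day, D_R = D/R = 0.0003437 m²/day.
Peak time from v_R²t² + 2D_R t − x² = 0: t = (√(D_R² + v_R²x²) − D_R)/v_R².
√(D_R² + v_R²x²) = √(0.0003437² + 0.006632² × 97.7²) = 0.6479; v_R² = 4.398e-05.
t = (0.6479 − 0.0003437)/4.398e-05 = 14700 days.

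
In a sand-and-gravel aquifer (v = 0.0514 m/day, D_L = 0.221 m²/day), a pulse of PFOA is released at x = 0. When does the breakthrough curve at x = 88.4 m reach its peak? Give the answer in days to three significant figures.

1640 days

For the 1D instantaneous-source solution, setting ∂C/∂t = 0 at fixed x gives v²t² + 2Dt − x² = 0, so t = (√(D² + v²x²) − D)/v².
√(D² + v²x²) = √(0.221² + 0.0514² × 88.4²) = 4.549; v² = 0.00264196.
t = (4.549 − 0.221)/0.00264196 = 1640 days (vs. the pure-advection estimate x/v = 1720 d).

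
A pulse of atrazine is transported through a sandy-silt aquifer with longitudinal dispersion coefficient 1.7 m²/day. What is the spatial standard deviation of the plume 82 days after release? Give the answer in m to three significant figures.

Dispersive spreading gives a Gaussian with σ² = 2Dt; advection only shifts the center.
σ = √(2 × 1.7 × 82) = 16.7 m.

16.7 m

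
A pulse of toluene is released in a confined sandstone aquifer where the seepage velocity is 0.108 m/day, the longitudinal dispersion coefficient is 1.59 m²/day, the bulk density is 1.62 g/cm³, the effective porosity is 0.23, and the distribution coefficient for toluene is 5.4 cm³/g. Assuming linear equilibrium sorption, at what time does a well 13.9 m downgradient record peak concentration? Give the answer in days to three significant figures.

Retardation factor R = 1 + ρ_b·K_d/n = 1 + 1.62 × 5.4/0.23 = 39.03.
Sorption retards both mechanisms: v_R = v/R = 0.002767 m/day, D_R = D/R = 0.04074 m²/day.
Peak time from v_R²t² + 2D_R t − x² = 0: t = (√(D_R² + v_R²x²) − D_R)/v_R².
√(D_R² + v_R²x²) = √(0.04074² + 0.002767² × 13.9²) = 0.05603; v_R² = 7.656e-06.
t = (0.05603 − 0.04074)/7.656e-06 = 2000 days.

2000 days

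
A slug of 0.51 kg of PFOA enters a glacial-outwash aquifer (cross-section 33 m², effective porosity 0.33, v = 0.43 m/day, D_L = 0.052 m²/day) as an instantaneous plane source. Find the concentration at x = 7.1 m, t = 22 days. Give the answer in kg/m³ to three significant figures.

For an instantaneous plane source, C(x,t) = M/(n_e·A·√(4πDt)) · exp(−(x−vt)²/(4Dt)), with n_e·A the pore (flow) area.
Plume center vt = 0.43 × 22 = 9.46 m, so the well at 7.1 m is 2.36 m upgradient of the peak.
√(4πDt) = 3.792 m, giving peak height M/(n_e·A·√(4πDt)) = 0.51/(0.33 × 33 × 3.792) = 0.01235 kg/m³.
(x−vt)²/(4Dt) = (-2.36)²/(4 × 0.052 × 22) = 1.217; exp(−1.217) = 0.2961.
C = 0.01235 × 0.2961 = 0.00366 kg/m³.

0.00366 kg/m³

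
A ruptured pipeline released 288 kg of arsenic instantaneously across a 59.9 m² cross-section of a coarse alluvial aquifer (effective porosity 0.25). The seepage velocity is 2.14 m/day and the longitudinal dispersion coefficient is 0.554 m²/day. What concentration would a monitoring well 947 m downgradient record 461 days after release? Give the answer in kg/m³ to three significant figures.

0.0735 kg/m³

For an instantaneous plane source, C(x,t) = M/(n_e·A·√(4πDt)) · exp(−(x−vt)²/(4Dt)), with n_e·A the pore (flow) area.
Plume center vt = 2.14 × 461 = 986.54 m, so the well at 947 m is 39.54 m upgradient of the peak.
√(4πDt) = 56.65 m, giving peak height M/(n_e·A·√(4πDt)) = 288/(0.25 × 59.9 × 56.65) = 0.3395 kg/m³.
(x−vt)²/(4Dt) = (-39.54)²/(4 × 0.554 × 461) = 1.530; exp(−1.530) = 0.2165.
C = 0.3395 × 0.2165 = 0.0735 kg/m³.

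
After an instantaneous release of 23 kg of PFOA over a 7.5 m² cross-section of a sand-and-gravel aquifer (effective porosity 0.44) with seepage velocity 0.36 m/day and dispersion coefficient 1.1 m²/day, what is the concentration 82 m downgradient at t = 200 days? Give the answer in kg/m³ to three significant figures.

0.118 kg/m³

For an instantaneous plane source, C(x,t) = M/(n_e·A·√(4πDt)) · exp(−(x−vt)²/(4Dt)), with n_e·A the pore (flow) area.
Plume center vt = 0.36 × 200 = 72 m, so the well at 82 m is 10 m downgradient of the peak.
√(4πDt) = 52.58 m, giving peak height M/(n_e·A·√(4πDt)) = 23/(0.44 × 7.5 × 52.58) = 0.1326 kg/m³.
(x−vt)²/(4Dt) = (10)²/(4 × 1.1 × 200) = 0.1136; exp(−0.1136) = 0.8926.
C = 0.1326 × 0.8926 = 0.118 kg/m³.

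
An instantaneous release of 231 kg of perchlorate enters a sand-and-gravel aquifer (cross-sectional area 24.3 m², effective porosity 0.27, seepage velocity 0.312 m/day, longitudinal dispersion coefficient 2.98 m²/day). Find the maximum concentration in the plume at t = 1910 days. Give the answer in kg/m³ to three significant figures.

0.132 kg/m³

The peak of an instantaneous 1D plume sits at x = vt; there the Gaussian factor is 1 and C_max = M/(n_e·A·√(4πDt)), where n_e·A is the pore area the mass is dissolved in.
√(4πDt) = √(4π × 2.98 × 1910) = 267.4 m, so C_max = 231/(0.27 × 24.3 × 267.4) = 0.132 kg/m³.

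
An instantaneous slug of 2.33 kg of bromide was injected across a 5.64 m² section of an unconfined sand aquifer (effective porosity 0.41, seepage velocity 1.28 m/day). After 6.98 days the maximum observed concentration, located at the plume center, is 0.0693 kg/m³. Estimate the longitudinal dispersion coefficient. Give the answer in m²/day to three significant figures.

2.41 m²/day

At the plume center C_max = M/(n_e·A·√(4πDt)), so D = M²/(4πt·(n_e·A·C_max)²).
n_e·A·C_max = 0.41 × 5.64 × 0.0693 = 0.1602 kg/m.
D = 2.33²/(4π × 6.98 × 0.1602²) = 2.41 m²/day.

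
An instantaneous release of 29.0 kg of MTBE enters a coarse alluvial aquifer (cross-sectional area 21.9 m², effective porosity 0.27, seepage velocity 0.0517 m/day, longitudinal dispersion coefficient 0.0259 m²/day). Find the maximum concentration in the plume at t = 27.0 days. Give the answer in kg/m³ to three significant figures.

The peak of an instantaneous 1D plume sits at x = vt; there the Gaussian factor is 1 and C_max = M/(n_e·A·√(4πDt)), where n_e·A is the pore area the mass is dissolved in.
√(4πDt) = √(4π × 0.0259 × 27.0) = 2.964 m, so C_max = 29.0/(0.27 × 21.9 × 2.964) = 1.65 kg/m³.

1.65 kg/m³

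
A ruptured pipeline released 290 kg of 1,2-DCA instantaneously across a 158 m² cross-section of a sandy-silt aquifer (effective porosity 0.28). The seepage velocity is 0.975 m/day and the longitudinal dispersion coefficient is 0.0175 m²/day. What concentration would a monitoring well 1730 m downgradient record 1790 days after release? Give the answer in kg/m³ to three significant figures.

0.0516 kg/m³

For an instantaneous plane source, C(x,t) = M/(n_e·A·√(4πDt)) · exp(−(x−vt)²/(4Dt)), with n_e·A the pore (flow) area.
Plume center vt = 0.975 × 1790 = 1745.25 m, so the well at 1730 m is 15.25 m upgradient of the peak.
√(4πDt) = 19.84 m, giving peak height M/(n_e·A·√(4πDt)) = 290/(0.28 × 158 × 19.84) = 0.3304 kg/m³.
(x−vt)²/(4Dt) = (-15.25)²/(4 × 0.0175 × 1790) = 1.856; exp(−1.856) = 0.1563.
C = 0.3304 × 0.1563 = 0.0516 kg/m³.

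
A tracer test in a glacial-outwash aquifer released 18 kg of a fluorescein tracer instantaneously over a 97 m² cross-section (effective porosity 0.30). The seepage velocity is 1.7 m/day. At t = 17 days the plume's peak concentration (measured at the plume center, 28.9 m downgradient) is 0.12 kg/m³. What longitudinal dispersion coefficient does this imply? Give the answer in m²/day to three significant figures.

0.124 m²/day

At the plume center C_max = M/(n_e·A·√(4πDt)), so D = M²/(4πt·(n_e·A·C_max)²).
n_e·A·C_max = 0.30 × 97 × 0.12 = 3.492 kg/m.
D = 18²/(4π × 17 × 3.492²) = 0.124 m²/day.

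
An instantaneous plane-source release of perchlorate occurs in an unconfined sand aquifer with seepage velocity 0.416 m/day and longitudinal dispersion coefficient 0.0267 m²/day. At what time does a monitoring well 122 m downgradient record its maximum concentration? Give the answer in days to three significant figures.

For the 1D instantaneous-source solution, setting ∂C/∂t = 0 at fixed x gives v²t² + 2Dt − x² = 0, so t = (√(D² + v²x²) − D)/v².
√(D² + v²x²) = √(0.0267² + 0.416² × 122²) = 50.75; v² = 0.173056.
t = (50.75 − 0.0267)/0.173056 = 293 days (vs. the pure-advection estimate x/v = 293 d).

293 days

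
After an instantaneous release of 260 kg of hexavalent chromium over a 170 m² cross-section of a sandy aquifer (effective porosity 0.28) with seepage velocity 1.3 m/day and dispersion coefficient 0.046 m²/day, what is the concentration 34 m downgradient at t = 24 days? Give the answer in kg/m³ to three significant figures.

For an instantaneous plane source, C(x,t) = M/(n_e·A·√(4πDt)) · exp(−(x−vt)²/(4Dt)), with n_e·A the pore (flow) area.
Plume center vt = 1.3 × 24 = 31.2 m, so the well at 34 m is 2.8 m downgradient of the peak.
√(4πDt) = 3.725 m, giving peak height M/(n_e·A·√(4πDt)) = 260/(0.28 × 170 × 3.725) = 1.466 kg/m³.
(x−vt)²/(4Dt) = (2.8)²/(4 × 0.046 × 24) = 1.775; exp(−1.775) = 0.1695.
C = 1.466 × 0.1695 = 0.248 kg/m³.

0.248 kg/m³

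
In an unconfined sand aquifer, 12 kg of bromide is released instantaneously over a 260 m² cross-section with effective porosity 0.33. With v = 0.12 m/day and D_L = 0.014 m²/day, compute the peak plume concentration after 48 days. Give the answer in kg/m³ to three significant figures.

0.0481 kg/m³

The peak of an instantaneous 1D plume sits at x = vt; there the Gaussian factor is 1 and C_max = M/(n_e·A·√(4πDt)), where n_e·A is the pore area the mass is dissolved in.
√(4πDt) = √(4π × 0.014 × 48) = 2.906 m, so C_max = 12/(0.33 × 260 × 2.906) = 0.0481 kg/m³.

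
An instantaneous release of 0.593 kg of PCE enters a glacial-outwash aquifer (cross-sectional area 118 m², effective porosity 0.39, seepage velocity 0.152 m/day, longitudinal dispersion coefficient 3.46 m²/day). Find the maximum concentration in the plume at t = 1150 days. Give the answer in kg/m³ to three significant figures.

The peak of an instantaneous 1D plume sits at x = vt; there the Gaussian factor is 1 and C_max = M/(n_e·A·√(4πDt)), where n_e·A is the pore area the mass is dissolved in.
√(4πDt) = √(4π × 3.46 × 1150) = 223.6 m, so C_max = 0.593/(0.39 × 118 × 223.6) = 5.76e-05 kg/m³.

5.76e-05 kg/m³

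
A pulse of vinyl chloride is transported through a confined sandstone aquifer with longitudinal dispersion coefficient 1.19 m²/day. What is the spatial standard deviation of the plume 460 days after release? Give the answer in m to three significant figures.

33.1 m

Dispersive spreading gives a Gaussian with σ² = 2Dt; advection only shifts the center.
σ = √(2 × 1.19 × 460) = 33.1 m.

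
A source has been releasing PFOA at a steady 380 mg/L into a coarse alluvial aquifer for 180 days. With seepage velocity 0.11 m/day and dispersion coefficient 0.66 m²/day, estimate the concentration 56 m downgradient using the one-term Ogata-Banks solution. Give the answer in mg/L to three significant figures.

3.58 mg/L

For a continuous step input, C/C₀ ≈ ½·erfc((x−vt)/(2√(Dt))).
vt = 0.11 × 180 = 19.8 m and 2√(Dt) = 2√(0.66 × 180) = 21.80 m.
Argument (x−vt)/(2√(Dt)) = (56 − 19.8)/21.80 = 1.661; ½·erfc(1.661) = 0.009412.
C = 380 × 0.009412 = 3.58 mg/L.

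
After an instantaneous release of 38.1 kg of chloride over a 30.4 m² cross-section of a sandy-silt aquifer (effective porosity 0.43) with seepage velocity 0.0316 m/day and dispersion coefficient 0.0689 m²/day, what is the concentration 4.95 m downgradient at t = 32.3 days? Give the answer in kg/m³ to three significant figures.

0.0973 kg/m³

For an instantaneous plane source, C(x,t) = M/(n_e·A·√(4πDt)) · exp(−(x−vt)²/(4Dt)), with n_e·A the pore (flow) area.
Plume center vt = 0.0316 × 32.3 = 1.02068 m, so the well at 4.95 m is 3.92932 m downgradient of the peak.
√(4πDt) = 5.288 m, giving peak height M/(n_e·A·√(4πDt)) = 38.1/(0.43 × 30.4 × 5.288) = 0.5512 kg/m³.
(x−vt)²/(4Dt) = (3.92932)²/(4 × 0.0689 × 32.3) = 1.734; exp(−1.734) = 0.1766.
C = 0.5512 × 0.1766 = 0.0973 kg/m³.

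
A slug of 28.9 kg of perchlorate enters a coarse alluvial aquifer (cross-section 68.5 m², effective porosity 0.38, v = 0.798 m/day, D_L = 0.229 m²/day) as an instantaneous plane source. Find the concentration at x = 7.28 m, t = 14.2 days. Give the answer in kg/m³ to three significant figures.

0.0492 kg/m³

For an instantaneous plane source, C(x,t) = M/(n_e·A·√(4πDt)) · exp(−(x−vt)²/(4Dt)), with n_e·A the pore (flow) area.
Plume center vt = 0.798 × 14.2 = 11.3316 m, so the well at 7.28 m is 4.0516 m upgradient of the peak.
√(4πDt) = 6.392 m, giving peak height M/(n_e·A·√(4πDt)) = 28.9/(0.38 × 68.5 × 6.392) = 0.1737 kg/m³.
(x−vt)²/(4Dt) = (-4.0516)²/(4 × 0.229 × 14.2) = 1.262; exp(−1.262) = 0.2831.
C = 0.1737 × 0.2831 = 0.0492 kg/m³.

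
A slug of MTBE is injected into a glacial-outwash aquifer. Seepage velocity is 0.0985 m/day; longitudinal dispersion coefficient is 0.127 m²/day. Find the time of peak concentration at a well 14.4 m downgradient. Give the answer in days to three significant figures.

134 days

For the 1D instantaneous-source solution, setting ∂C/∂t = 0 at fixed x gives v²t² + 2Dt − x² = 0, so t = (√(D² + v²x²) − D)/v².
√(D² + v²x²) = √(0.127² + 0.0985² × 14.4²) = 1.424; v² = 0.00970225.
t = (1.424 − 0.127)/0.00970225 = 134 days (vs. the pure-advection estimate x/v = 146 d).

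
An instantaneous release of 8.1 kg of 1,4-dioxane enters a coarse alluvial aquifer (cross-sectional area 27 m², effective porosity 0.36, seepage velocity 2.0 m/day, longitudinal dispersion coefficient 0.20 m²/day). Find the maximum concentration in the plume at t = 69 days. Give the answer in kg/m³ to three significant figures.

0.0633 kg/m³

The peak of an instantaneous 1D plume sits at x = vt; there the Gaussian factor is 1 and C_max = M/(n_e·A·√(4πDt)), where n_e·A is the pore area the mass is dissolved in.
√(4πDt) = √(4π × 0.20 × 69) = 13.17 m, so C_max = 8.1/(0.36 × 27 × 13.17) = 0.0633 kg/m³.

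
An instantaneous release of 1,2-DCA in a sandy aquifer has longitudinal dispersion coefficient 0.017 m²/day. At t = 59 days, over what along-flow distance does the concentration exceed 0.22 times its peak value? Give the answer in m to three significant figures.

4.93 m

The plume is Gaussian with σ = √(2Dt) = √(2 × 0.017 × 59) = 1.416 m.
C/C_peak = exp(−Δx²/(2σ²)) = 0.22 ⇒ Δx = σ·√(−2 ln 0.22) = 1.416 × 1.740 = 2.464 m.
Width = 2Δx = 4.93 m.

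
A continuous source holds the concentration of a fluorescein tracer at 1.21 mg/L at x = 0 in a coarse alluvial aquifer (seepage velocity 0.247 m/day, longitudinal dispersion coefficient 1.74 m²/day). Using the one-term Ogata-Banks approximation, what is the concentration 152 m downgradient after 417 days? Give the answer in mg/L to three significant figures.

0.120 mg/L

For a continuous step input, C/C₀ ≈ ½·erfc((x−vt)/(2√(Dt))).
vt = 0.247 × 417 = 102.999 m and 2√(Dt) = 2√(1.74 × 417) = 53.87 m.
Argument (x−vt)/(2√(Dt)) = (152 − 102.999)/53.87 = 0.9096; ½·erfc(0.9096) = 0.09916.
C = 1.21 × 0.09916 = 0.120 mg/L.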